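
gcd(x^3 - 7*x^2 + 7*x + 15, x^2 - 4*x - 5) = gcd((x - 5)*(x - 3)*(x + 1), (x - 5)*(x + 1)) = x^2 - 4*x - 5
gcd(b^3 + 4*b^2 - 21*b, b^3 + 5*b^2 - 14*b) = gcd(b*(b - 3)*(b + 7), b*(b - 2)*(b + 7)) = b^2 + 7*b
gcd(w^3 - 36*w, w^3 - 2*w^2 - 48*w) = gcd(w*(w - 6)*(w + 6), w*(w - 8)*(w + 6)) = w^2 + 6*w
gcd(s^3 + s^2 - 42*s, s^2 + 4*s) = s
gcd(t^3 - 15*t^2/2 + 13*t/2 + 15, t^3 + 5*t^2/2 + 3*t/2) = t + 1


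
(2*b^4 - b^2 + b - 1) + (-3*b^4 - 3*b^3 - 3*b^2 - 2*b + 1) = -b^4 - 3*b^3 - 4*b^2 - b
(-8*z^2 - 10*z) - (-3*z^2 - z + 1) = -5*z^2 - 9*z - 1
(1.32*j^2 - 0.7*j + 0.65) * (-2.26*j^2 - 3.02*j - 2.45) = -2.9832*j^4 - 2.4044*j^3 - 2.589*j^2 - 0.248*j - 1.5925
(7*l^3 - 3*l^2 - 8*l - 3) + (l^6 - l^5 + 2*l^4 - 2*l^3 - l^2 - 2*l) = l^6 - l^5 + 2*l^4 + 5*l^3 - 4*l^2 - 10*l - 3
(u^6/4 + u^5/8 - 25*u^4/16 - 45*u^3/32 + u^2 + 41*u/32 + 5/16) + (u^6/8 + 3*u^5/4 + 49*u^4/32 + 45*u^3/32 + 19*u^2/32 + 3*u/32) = 3*u^6/8 + 7*u^5/8 - u^4/32 + 51*u^2/32 + 11*u/8 + 5/16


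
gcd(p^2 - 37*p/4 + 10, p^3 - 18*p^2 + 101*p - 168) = p - 8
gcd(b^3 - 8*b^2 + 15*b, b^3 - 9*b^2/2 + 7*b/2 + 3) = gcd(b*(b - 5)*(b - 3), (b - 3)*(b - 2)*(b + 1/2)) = b - 3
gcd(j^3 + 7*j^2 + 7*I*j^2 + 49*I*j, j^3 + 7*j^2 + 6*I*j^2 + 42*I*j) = j^2 + 7*j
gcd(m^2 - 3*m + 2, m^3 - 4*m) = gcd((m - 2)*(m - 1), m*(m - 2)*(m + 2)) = m - 2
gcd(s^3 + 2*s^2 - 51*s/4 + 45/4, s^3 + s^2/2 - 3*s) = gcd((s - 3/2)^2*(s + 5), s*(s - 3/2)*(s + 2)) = s - 3/2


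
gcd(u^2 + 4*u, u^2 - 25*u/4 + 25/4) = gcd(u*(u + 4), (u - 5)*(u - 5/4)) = 1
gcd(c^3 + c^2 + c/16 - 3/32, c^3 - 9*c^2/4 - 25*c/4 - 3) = c + 3/4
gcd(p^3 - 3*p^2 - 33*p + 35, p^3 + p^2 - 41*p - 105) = p^2 - 2*p - 35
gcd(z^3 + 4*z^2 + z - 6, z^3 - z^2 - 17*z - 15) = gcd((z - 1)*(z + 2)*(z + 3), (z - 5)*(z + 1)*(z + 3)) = z + 3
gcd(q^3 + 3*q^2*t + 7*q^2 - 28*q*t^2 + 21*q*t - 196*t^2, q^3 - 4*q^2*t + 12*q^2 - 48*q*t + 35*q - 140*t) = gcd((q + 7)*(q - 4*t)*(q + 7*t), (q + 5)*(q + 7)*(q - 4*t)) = q^2 - 4*q*t + 7*q - 28*t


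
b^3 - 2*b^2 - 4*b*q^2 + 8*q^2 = (b - 2)*(b - 2*q)*(b + 2*q)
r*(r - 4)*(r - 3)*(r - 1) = r^4 - 8*r^3 + 19*r^2 - 12*r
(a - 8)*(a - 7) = a^2 - 15*a + 56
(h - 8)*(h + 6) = h^2 - 2*h - 48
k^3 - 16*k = k*(k - 4)*(k + 4)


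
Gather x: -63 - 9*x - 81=-9*x - 144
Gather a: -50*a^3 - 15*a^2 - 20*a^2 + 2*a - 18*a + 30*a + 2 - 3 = -50*a^3 - 35*a^2 + 14*a - 1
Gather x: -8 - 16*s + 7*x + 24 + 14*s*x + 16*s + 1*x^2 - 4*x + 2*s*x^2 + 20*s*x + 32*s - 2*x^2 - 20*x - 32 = 32*s + x^2*(2*s - 1) + x*(34*s - 17) - 16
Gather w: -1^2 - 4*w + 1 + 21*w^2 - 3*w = 21*w^2 - 7*w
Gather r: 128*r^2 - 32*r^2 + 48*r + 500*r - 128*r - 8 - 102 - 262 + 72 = 96*r^2 + 420*r - 300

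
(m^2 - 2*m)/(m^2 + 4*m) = (m - 2)/(m + 4)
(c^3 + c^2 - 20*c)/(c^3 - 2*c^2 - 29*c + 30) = c*(c - 4)/(c^2 - 7*c + 6)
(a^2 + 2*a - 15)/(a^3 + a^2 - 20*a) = (a - 3)/(a*(a - 4))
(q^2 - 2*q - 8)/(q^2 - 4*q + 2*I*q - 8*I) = (q + 2)/(q + 2*I)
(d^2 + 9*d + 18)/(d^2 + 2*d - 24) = (d + 3)/(d - 4)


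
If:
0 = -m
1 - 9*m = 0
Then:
No Solution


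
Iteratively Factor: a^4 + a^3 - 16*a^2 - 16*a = (a + 1)*(a^3 - 16*a) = (a + 1)*(a + 4)*(a^2 - 4*a) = a*(a + 1)*(a + 4)*(a - 4)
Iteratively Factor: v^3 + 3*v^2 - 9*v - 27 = (v + 3)*(v^2 - 9) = (v - 3)*(v + 3)*(v + 3)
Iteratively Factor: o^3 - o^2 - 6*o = (o)*(o^2 - o - 6) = o*(o - 3)*(o + 2)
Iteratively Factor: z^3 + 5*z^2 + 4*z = (z)*(z^2 + 5*z + 4) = z*(z + 1)*(z + 4)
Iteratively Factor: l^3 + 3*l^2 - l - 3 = (l + 1)*(l^2 + 2*l - 3) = (l - 1)*(l + 1)*(l + 3)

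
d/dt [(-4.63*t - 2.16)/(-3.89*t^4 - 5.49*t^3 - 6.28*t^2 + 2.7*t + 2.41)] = (18.0107*t^4 + 25.4187*t^3 + 29.0764*t^2 - 12.501*t - (4.63*t + 2.16)*(15.56*t^3 + 16.47*t^2 + 12.56*t - 2.7) - 11.1583)/(3.89*t^4 + 5.49*t^3 + 6.28*t^2 - 2.7*t - 2.41)^2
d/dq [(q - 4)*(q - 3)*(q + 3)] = 3*q^2 - 8*q - 9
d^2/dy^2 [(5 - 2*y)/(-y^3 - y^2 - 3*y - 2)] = 2*((2*y - 5)*(3*y^2 + 2*y + 3)^2 - (6*y^2 + 4*y + (2*y - 5)*(3*y + 1) + 6)*(y^3 + y^2 + 3*y + 2))/(y^3 + y^2 + 3*y + 2)^3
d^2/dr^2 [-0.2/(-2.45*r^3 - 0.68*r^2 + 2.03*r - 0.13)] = (-(2.94*r + 0.272)*(2.45*r^3 + 0.68*r^2 - 2.03*r + 0.13) + 0.2*(7.35*r^2 + 1.36*r - 2.03)*(14.7*r^2 + 2.72*r - 4.06))/(2.45*r^3 + 0.68*r^2 - 2.03*r + 0.13)^3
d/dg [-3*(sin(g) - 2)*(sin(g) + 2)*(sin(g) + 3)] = 3*(-3*sin(g)^2 - 6*sin(g) + 4)*cos(g)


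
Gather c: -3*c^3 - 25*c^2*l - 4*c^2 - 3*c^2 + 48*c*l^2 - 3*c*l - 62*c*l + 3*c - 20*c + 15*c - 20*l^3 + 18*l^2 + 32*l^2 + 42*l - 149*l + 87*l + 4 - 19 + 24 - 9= -3*c^3 + c^2*(-25*l - 7) + c*(48*l^2 - 65*l - 2) - 20*l^3 + 50*l^2 - 20*l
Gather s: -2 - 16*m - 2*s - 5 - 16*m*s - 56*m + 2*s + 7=-16*m*s - 72*m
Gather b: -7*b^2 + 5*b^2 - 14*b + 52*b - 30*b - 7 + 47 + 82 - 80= -2*b^2 + 8*b + 42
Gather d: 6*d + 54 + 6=6*d + 60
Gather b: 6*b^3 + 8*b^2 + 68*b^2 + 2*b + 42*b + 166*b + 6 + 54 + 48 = 6*b^3 + 76*b^2 + 210*b + 108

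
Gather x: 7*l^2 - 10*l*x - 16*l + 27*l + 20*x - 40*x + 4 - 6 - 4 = 7*l^2 + 11*l + x*(-10*l - 20) - 6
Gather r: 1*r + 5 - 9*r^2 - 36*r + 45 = -9*r^2 - 35*r + 50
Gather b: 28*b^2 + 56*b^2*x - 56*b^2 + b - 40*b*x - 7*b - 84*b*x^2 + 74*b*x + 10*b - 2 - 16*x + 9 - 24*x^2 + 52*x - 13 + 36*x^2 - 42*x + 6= b^2*(56*x - 28) + b*(-84*x^2 + 34*x + 4) + 12*x^2 - 6*x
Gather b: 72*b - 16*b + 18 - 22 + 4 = 56*b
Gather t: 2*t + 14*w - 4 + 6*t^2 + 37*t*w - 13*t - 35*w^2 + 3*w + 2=6*t^2 + t*(37*w - 11) - 35*w^2 + 17*w - 2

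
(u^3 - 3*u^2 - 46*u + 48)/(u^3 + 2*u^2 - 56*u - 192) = (u - 1)/(u + 4)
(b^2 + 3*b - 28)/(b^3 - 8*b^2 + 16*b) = (b + 7)/(b*(b - 4))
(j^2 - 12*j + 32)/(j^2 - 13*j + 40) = (j - 4)/(j - 5)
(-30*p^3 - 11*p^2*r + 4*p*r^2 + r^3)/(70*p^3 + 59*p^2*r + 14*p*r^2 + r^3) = (-3*p + r)/(7*p + r)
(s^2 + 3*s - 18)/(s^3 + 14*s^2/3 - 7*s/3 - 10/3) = 3*(s^2 + 3*s - 18)/(3*s^3 + 14*s^2 - 7*s - 10)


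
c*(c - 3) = c^2 - 3*c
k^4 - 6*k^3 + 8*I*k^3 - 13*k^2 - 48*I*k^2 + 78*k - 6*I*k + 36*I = (k - 6)*(k + I)^2*(k + 6*I)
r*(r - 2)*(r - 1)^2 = r^4 - 4*r^3 + 5*r^2 - 2*r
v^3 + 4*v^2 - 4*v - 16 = (v - 2)*(v + 2)*(v + 4)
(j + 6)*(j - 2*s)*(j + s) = j^3 - j^2*s + 6*j^2 - 2*j*s^2 - 6*j*s - 12*s^2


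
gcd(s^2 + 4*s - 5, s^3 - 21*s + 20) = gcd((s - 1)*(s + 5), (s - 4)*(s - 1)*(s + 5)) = s^2 + 4*s - 5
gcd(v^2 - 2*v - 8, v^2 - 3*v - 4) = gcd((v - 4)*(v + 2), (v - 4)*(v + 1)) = v - 4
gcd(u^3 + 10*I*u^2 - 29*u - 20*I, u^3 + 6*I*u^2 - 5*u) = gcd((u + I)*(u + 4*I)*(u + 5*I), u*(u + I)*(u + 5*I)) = u^2 + 6*I*u - 5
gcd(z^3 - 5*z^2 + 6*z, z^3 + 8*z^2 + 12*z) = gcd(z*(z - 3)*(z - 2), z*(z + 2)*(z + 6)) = z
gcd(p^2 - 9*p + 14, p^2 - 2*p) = p - 2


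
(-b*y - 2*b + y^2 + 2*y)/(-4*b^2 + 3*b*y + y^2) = (y + 2)/(4*b + y)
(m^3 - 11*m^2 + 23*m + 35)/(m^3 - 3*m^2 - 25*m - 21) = (m - 5)/(m + 3)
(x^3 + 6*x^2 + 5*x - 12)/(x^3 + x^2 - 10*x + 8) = (x + 3)/(x - 2)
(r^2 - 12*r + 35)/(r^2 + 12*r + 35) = (r^2 - 12*r + 35)/(r^2 + 12*r + 35)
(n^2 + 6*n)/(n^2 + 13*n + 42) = n/(n + 7)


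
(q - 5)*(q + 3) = q^2 - 2*q - 15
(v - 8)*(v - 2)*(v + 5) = v^3 - 5*v^2 - 34*v + 80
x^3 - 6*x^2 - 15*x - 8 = (x - 8)*(x + 1)^2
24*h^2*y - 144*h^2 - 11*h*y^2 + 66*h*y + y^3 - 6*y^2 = (-8*h + y)*(-3*h + y)*(y - 6)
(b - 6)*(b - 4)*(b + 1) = b^3 - 9*b^2 + 14*b + 24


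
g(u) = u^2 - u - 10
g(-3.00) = 2.00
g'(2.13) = 3.26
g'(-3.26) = -7.52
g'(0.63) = 0.26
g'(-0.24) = -1.48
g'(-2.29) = -5.58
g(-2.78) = 0.51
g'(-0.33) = -1.66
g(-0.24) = -9.70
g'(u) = 2*u - 1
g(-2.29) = -2.47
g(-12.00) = 146.00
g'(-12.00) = -25.00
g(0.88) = -10.11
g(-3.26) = 3.89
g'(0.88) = 0.76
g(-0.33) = -9.56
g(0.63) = -10.23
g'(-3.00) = -7.00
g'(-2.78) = -6.56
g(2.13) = -7.59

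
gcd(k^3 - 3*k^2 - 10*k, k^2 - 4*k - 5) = k - 5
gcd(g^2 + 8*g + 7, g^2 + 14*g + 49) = g + 7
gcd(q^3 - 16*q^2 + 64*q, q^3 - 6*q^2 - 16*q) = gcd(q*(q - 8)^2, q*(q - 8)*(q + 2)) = q^2 - 8*q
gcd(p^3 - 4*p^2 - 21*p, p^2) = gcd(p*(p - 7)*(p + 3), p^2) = p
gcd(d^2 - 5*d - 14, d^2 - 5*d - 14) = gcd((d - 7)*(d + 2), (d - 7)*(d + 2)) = d^2 - 5*d - 14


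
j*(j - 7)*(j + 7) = j^3 - 49*j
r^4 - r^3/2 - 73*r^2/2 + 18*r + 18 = (r - 6)*(r - 1)*(r + 1/2)*(r + 6)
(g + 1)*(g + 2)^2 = g^3 + 5*g^2 + 8*g + 4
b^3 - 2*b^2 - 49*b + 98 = (b - 7)*(b - 2)*(b + 7)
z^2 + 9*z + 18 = (z + 3)*(z + 6)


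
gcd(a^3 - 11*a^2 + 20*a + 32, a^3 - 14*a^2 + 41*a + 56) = a^2 - 7*a - 8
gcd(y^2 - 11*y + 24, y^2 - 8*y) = y - 8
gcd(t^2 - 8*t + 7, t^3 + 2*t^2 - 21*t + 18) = t - 1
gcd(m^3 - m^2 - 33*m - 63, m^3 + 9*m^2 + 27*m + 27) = m^2 + 6*m + 9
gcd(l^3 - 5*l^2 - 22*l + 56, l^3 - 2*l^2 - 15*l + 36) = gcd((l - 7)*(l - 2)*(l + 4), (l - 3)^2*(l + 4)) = l + 4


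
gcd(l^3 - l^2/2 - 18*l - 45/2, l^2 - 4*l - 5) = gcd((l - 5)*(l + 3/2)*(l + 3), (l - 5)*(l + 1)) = l - 5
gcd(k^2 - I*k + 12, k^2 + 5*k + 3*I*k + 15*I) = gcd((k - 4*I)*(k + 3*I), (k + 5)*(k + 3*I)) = k + 3*I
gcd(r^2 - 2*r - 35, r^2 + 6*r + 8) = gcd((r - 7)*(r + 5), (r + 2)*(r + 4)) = 1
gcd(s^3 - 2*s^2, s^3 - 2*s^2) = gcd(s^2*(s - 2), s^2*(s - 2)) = s^3 - 2*s^2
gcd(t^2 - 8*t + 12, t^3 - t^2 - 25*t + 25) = 1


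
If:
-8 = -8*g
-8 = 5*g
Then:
No Solution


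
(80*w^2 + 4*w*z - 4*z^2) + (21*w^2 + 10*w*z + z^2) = 101*w^2 + 14*w*z - 3*z^2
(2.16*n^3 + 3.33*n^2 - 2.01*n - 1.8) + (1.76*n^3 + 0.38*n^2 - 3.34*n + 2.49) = 3.92*n^3 + 3.71*n^2 - 5.35*n + 0.69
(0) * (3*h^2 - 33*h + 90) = 0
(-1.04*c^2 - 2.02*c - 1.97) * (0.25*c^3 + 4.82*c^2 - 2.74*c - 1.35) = -0.26*c^5 - 5.5178*c^4 - 7.3793*c^3 - 2.5566*c^2 + 8.1248*c + 2.6595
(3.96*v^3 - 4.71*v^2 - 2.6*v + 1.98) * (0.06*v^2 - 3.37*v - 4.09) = 0.2376*v^5 - 13.6278*v^4 - 0.479699999999999*v^3 + 28.1447*v^2 + 3.9614*v - 8.0982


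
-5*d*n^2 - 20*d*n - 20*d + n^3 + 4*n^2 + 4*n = (-5*d + n)*(n + 2)^2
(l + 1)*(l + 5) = l^2 + 6*l + 5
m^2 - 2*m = m*(m - 2)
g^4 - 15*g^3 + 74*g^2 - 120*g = g*(g - 6)*(g - 5)*(g - 4)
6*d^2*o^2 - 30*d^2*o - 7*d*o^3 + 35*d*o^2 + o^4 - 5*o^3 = o*(-6*d + o)*(-d + o)*(o - 5)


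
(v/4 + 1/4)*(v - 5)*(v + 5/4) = v^3/4 - 11*v^2/16 - 5*v/2 - 25/16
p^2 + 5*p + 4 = (p + 1)*(p + 4)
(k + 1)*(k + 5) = k^2 + 6*k + 5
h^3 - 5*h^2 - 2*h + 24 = (h - 4)*(h - 3)*(h + 2)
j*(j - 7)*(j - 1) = j^3 - 8*j^2 + 7*j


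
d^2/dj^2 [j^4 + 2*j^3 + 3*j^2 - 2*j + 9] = 12*j^2 + 12*j + 6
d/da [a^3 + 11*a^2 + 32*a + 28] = 3*a^2 + 22*a + 32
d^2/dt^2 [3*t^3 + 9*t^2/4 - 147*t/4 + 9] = 18*t + 9/2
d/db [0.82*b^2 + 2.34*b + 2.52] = 1.64*b + 2.34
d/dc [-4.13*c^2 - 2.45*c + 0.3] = -8.26*c - 2.45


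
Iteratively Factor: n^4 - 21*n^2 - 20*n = (n + 4)*(n^3 - 4*n^2 - 5*n) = (n + 1)*(n + 4)*(n^2 - 5*n) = (n - 5)*(n + 1)*(n + 4)*(n)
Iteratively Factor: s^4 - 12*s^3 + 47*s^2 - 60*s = (s - 4)*(s^3 - 8*s^2 + 15*s) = s*(s - 4)*(s^2 - 8*s + 15) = s*(s - 4)*(s - 3)*(s - 5)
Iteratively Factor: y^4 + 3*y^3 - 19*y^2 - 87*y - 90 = (y + 2)*(y^3 + y^2 - 21*y - 45) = (y + 2)*(y + 3)*(y^2 - 2*y - 15) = (y - 5)*(y + 2)*(y + 3)*(y + 3)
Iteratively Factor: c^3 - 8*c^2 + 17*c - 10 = (c - 1)*(c^2 - 7*c + 10) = (c - 2)*(c - 1)*(c - 5)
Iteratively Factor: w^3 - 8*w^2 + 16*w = (w - 4)*(w^2 - 4*w) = w*(w - 4)*(w - 4)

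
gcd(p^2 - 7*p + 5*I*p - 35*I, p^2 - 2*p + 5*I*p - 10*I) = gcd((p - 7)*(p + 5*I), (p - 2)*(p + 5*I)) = p + 5*I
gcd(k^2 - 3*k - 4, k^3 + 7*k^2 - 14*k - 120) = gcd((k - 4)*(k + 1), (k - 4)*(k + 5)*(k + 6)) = k - 4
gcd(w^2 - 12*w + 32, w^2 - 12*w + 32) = w^2 - 12*w + 32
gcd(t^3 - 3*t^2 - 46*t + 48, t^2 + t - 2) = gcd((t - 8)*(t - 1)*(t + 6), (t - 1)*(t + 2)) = t - 1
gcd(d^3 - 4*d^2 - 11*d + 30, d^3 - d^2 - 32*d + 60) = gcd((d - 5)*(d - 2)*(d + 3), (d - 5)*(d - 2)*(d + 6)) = d^2 - 7*d + 10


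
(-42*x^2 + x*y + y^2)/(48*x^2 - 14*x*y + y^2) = (-7*x - y)/(8*x - y)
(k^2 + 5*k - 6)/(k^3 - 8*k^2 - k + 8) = (k + 6)/(k^2 - 7*k - 8)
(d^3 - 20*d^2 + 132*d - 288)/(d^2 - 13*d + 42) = (d^2 - 14*d + 48)/(d - 7)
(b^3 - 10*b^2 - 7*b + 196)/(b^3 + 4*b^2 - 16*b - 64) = (b^2 - 14*b + 49)/(b^2 - 16)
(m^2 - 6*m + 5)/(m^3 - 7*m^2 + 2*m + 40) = (m - 1)/(m^2 - 2*m - 8)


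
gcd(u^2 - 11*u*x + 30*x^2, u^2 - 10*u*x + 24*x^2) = -u + 6*x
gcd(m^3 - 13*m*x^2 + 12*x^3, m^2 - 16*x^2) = m + 4*x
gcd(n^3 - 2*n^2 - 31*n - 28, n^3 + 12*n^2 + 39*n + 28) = n^2 + 5*n + 4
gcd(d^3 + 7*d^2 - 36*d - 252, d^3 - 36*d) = d^2 - 36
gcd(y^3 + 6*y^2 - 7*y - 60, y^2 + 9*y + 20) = y^2 + 9*y + 20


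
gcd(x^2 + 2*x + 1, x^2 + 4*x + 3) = x + 1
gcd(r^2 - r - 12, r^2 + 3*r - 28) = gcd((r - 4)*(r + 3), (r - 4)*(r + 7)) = r - 4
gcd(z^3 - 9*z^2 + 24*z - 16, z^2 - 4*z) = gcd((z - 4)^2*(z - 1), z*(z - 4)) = z - 4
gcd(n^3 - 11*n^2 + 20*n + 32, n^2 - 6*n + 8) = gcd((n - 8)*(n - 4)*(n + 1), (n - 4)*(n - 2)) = n - 4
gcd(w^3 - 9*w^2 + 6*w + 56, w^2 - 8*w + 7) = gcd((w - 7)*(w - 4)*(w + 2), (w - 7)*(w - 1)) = w - 7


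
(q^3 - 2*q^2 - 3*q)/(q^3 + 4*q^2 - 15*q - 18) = q/(q + 6)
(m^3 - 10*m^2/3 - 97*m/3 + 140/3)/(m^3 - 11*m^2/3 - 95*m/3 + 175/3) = (3*m - 4)/(3*m - 5)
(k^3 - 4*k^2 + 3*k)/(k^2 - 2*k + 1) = k*(k - 3)/(k - 1)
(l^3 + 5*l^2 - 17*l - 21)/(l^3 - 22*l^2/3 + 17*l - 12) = 3*(l^2 + 8*l + 7)/(3*l^2 - 13*l + 12)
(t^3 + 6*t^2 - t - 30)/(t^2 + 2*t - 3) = (t^2 + 3*t - 10)/(t - 1)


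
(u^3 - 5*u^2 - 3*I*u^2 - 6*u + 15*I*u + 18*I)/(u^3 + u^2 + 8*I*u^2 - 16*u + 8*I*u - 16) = (u^2 - 3*u*(2 + I) + 18*I)/(u^2 + 8*I*u - 16)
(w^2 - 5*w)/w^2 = (w - 5)/w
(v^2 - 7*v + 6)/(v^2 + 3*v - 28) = (v^2 - 7*v + 6)/(v^2 + 3*v - 28)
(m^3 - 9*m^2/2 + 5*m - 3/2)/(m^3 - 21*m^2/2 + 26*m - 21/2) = (m - 1)/(m - 7)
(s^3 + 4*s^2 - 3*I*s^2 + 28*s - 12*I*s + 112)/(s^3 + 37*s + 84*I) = (s + 4)/(s + 3*I)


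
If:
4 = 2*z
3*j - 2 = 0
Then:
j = 2/3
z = 2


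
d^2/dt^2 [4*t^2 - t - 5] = 8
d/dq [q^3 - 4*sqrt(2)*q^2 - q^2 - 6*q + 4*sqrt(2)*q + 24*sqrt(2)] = 3*q^2 - 8*sqrt(2)*q - 2*q - 6 + 4*sqrt(2)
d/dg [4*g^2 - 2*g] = 8*g - 2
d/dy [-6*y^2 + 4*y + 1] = 4 - 12*y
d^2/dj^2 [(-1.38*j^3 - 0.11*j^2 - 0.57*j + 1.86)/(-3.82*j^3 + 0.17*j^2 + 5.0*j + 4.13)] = (5.002672*j^6 + 208.054008*j^5 - 54.0568199999999*j^4 + 132.304258*j^3 + 491.264034*j^2 - 46.722906*j - 110.17667)/(55.742968*j^9 - 7.442124*j^8 - 218.554806*j^7 - 161.322749*j^6 + 302.158632*j^5 + 460.189929*j^4 + 49.409074*j^3 - 318.449019*j^2 - 255.8535*j - 70.444997)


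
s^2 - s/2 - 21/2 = (s - 7/2)*(s + 3)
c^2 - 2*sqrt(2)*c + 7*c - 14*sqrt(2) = (c + 7)*(c - 2*sqrt(2))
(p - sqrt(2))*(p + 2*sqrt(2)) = p^2 + sqrt(2)*p - 4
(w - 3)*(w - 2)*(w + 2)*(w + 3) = w^4 - 13*w^2 + 36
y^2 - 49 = (y - 7)*(y + 7)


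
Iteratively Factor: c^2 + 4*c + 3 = (c + 3)*(c + 1)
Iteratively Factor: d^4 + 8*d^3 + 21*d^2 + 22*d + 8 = (d + 4)*(d^3 + 4*d^2 + 5*d + 2) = (d + 2)*(d + 4)*(d^2 + 2*d + 1) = (d + 1)*(d + 2)*(d + 4)*(d + 1)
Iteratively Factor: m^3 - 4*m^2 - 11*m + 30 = (m - 2)*(m^2 - 2*m - 15) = (m - 5)*(m - 2)*(m + 3)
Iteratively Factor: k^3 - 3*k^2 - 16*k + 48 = (k - 4)*(k^2 + k - 12) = (k - 4)*(k - 3)*(k + 4)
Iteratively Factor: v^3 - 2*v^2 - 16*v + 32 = (v + 4)*(v^2 - 6*v + 8) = (v - 2)*(v + 4)*(v - 4)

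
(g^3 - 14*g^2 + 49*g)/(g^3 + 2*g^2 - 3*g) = (g^2 - 14*g + 49)/(g^2 + 2*g - 3)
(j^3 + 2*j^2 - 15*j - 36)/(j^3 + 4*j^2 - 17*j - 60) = (j + 3)/(j + 5)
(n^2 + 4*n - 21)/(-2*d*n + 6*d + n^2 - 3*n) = (-n - 7)/(2*d - n)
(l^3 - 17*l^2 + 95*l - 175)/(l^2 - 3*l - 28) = (l^2 - 10*l + 25)/(l + 4)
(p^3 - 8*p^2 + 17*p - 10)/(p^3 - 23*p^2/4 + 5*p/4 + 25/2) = 4*(p - 1)/(4*p + 5)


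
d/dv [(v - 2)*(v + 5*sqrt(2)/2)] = 2*v - 2 + 5*sqrt(2)/2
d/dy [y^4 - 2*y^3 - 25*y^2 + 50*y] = 4*y^3 - 6*y^2 - 50*y + 50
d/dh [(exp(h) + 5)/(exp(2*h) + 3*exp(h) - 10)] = -exp(h)/(exp(2*h) - 4*exp(h) + 4)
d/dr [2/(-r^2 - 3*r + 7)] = 2*(2*r + 3)/(r^2 + 3*r - 7)^2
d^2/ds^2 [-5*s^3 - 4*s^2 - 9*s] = -30*s - 8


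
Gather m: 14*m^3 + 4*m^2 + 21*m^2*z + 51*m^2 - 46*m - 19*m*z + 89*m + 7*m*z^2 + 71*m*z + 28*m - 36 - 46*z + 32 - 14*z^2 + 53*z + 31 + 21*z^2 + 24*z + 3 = 14*m^3 + m^2*(21*z + 55) + m*(7*z^2 + 52*z + 71) + 7*z^2 + 31*z + 30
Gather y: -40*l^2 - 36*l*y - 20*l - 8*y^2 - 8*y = -40*l^2 - 20*l - 8*y^2 + y*(-36*l - 8)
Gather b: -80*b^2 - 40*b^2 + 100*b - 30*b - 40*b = -120*b^2 + 30*b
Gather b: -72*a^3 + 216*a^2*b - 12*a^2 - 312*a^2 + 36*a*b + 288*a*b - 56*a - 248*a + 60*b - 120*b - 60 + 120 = -72*a^3 - 324*a^2 - 304*a + b*(216*a^2 + 324*a - 60) + 60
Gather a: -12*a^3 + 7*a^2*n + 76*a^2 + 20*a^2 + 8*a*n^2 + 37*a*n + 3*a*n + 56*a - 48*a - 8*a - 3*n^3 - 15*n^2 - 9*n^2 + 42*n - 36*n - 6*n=-12*a^3 + a^2*(7*n + 96) + a*(8*n^2 + 40*n) - 3*n^3 - 24*n^2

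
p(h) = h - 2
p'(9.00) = 1.00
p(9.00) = 7.00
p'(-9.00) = 1.00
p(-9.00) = -11.00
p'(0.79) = 1.00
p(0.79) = -1.21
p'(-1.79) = 1.00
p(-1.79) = -3.79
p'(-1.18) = 1.00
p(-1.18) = -3.18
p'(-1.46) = 1.00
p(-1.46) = -3.46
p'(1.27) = 1.00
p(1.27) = -0.73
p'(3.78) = 1.00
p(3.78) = 1.78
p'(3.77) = 1.00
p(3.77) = 1.77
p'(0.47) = 1.00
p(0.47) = -1.53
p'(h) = 1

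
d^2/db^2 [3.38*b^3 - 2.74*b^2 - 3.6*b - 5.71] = 20.28*b - 5.48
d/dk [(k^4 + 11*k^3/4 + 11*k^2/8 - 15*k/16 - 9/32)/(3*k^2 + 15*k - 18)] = (64*k^5 + 568*k^4 + 112*k^3 - 1334*k^2 - 510*k + 225)/(96*(k^4 + 10*k^3 + 13*k^2 - 60*k + 36))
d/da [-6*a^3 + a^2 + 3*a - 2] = -18*a^2 + 2*a + 3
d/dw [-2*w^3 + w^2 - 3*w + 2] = -6*w^2 + 2*w - 3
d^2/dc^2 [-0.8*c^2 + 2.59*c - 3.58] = -1.60000000000000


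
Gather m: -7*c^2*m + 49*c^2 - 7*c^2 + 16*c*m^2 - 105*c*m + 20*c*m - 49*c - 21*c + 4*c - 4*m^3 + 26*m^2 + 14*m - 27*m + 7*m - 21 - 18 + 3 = 42*c^2 - 66*c - 4*m^3 + m^2*(16*c + 26) + m*(-7*c^2 - 85*c - 6) - 36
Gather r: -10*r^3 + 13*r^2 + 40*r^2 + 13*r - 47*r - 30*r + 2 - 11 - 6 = -10*r^3 + 53*r^2 - 64*r - 15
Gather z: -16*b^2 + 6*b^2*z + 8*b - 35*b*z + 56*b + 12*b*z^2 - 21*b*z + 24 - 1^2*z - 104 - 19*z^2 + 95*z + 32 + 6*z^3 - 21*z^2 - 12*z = -16*b^2 + 64*b + 6*z^3 + z^2*(12*b - 40) + z*(6*b^2 - 56*b + 82) - 48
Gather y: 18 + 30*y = 30*y + 18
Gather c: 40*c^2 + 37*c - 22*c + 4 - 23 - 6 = 40*c^2 + 15*c - 25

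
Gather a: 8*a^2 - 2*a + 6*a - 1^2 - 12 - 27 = 8*a^2 + 4*a - 40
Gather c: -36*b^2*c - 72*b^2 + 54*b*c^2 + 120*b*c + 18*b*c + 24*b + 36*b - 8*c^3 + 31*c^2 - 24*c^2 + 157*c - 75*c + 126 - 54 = -72*b^2 + 60*b - 8*c^3 + c^2*(54*b + 7) + c*(-36*b^2 + 138*b + 82) + 72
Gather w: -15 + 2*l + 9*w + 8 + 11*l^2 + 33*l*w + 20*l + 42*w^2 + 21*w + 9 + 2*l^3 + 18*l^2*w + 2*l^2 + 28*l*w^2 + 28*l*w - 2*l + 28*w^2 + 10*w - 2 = 2*l^3 + 13*l^2 + 20*l + w^2*(28*l + 70) + w*(18*l^2 + 61*l + 40)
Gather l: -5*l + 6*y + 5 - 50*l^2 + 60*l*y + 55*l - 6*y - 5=-50*l^2 + l*(60*y + 50)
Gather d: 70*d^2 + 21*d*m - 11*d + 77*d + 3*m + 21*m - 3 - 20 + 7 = 70*d^2 + d*(21*m + 66) + 24*m - 16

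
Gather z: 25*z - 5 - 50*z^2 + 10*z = -50*z^2 + 35*z - 5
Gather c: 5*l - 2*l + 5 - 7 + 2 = 3*l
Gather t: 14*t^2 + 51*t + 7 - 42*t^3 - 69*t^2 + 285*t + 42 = -42*t^3 - 55*t^2 + 336*t + 49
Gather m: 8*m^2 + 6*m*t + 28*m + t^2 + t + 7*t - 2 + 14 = 8*m^2 + m*(6*t + 28) + t^2 + 8*t + 12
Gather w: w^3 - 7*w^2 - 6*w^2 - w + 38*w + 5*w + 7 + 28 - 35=w^3 - 13*w^2 + 42*w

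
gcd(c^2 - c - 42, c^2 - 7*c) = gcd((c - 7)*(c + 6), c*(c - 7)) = c - 7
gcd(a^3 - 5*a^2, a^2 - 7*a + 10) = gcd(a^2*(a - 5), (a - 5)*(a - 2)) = a - 5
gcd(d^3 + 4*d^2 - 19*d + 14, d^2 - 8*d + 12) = d - 2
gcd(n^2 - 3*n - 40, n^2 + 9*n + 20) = n + 5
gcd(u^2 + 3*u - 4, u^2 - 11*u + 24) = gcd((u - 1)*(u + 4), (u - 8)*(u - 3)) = 1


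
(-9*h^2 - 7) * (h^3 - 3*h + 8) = -9*h^5 + 20*h^3 - 72*h^2 + 21*h - 56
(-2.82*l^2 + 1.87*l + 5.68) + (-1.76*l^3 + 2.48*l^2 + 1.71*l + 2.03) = -1.76*l^3 - 0.34*l^2 + 3.58*l + 7.71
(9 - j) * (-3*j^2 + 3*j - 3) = 3*j^3 - 30*j^2 + 30*j - 27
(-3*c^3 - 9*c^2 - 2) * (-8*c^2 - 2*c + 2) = 24*c^5 + 78*c^4 + 12*c^3 - 2*c^2 + 4*c - 4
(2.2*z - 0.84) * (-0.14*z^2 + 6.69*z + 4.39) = -0.308*z^3 + 14.8356*z^2 + 4.0384*z - 3.6876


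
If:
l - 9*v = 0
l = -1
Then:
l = -1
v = -1/9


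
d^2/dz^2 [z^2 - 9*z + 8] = 2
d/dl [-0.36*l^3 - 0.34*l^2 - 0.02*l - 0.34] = -1.08*l^2 - 0.68*l - 0.02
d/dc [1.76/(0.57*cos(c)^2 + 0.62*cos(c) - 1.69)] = (2.0064*cos(c) + 1.0912)*sin(c)/(0.57*cos(c)^2 + 0.62*cos(c) - 1.69)^2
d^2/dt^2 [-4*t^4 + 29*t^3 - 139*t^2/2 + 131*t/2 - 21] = -48*t^2 + 174*t - 139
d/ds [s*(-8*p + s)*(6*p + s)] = -48*p^2 - 4*p*s + 3*s^2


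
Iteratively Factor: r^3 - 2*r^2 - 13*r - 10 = (r + 2)*(r^2 - 4*r - 5) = (r - 5)*(r + 2)*(r + 1)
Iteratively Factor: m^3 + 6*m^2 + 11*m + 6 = (m + 2)*(m^2 + 4*m + 3) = (m + 2)*(m + 3)*(m + 1)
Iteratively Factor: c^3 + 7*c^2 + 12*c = (c)*(c^2 + 7*c + 12) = c*(c + 3)*(c + 4)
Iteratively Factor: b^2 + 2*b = (b)*(b + 2)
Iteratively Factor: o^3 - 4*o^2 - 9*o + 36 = (o - 3)*(o^2 - o - 12) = (o - 4)*(o - 3)*(o + 3)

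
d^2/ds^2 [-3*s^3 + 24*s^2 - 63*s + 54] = 48 - 18*s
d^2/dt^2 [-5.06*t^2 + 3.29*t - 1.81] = -10.1200000000000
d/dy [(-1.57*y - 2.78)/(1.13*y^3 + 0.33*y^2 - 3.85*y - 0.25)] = (3.5482*y^3 + 9.9423*y^2 + 1.8348*y - 10.3105)/(1.2769*y^6 + 0.7458*y^5 - 8.5921*y^4 - 3.106*y^3 + 14.6575*y^2 + 1.925*y + 0.0625)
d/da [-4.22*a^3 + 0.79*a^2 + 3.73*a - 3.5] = -12.66*a^2 + 1.58*a + 3.73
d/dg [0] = 0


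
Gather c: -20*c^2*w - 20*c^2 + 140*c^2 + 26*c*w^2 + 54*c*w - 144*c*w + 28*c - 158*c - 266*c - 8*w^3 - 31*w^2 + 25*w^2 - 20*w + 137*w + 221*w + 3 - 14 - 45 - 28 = c^2*(120 - 20*w) + c*(26*w^2 - 90*w - 396) - 8*w^3 - 6*w^2 + 338*w - 84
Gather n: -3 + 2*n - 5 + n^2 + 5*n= n^2 + 7*n - 8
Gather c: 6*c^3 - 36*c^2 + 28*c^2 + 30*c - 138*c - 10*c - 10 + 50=6*c^3 - 8*c^2 - 118*c + 40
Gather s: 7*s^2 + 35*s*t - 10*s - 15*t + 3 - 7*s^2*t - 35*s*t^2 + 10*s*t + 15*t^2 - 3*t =s^2*(7 - 7*t) + s*(-35*t^2 + 45*t - 10) + 15*t^2 - 18*t + 3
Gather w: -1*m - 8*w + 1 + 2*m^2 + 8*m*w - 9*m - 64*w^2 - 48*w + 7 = 2*m^2 - 10*m - 64*w^2 + w*(8*m - 56) + 8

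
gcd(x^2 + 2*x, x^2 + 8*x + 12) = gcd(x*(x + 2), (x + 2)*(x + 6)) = x + 2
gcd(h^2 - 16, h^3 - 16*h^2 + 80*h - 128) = h - 4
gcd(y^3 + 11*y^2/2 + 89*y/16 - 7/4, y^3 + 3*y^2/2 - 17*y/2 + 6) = y + 4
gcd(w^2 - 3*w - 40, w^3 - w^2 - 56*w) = w - 8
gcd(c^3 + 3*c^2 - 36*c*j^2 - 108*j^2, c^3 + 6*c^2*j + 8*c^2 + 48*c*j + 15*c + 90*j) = c^2 + 6*c*j + 3*c + 18*j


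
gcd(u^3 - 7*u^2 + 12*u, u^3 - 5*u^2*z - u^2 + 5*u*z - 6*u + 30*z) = u - 3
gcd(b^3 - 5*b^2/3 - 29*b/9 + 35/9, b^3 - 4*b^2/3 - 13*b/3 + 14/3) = b^2 - 10*b/3 + 7/3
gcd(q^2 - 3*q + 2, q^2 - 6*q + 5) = q - 1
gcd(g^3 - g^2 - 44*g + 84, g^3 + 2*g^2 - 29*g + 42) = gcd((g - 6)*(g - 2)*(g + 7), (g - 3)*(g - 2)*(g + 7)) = g^2 + 5*g - 14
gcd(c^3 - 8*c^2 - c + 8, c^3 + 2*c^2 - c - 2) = c^2 - 1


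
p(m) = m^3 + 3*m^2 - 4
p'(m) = 3*m^2 + 6*m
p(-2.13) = -0.05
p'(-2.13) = 0.83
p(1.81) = 11.76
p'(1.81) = 20.69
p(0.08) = -3.98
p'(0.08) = 0.50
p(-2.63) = -1.44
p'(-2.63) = 4.97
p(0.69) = -2.24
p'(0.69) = 5.57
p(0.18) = -3.90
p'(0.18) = 1.18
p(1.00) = 0.00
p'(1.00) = 9.00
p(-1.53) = -0.56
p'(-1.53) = -2.16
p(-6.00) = -112.00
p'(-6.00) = 72.00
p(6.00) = 320.00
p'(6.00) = 144.00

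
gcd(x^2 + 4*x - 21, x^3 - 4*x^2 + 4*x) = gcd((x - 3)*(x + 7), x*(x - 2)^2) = 1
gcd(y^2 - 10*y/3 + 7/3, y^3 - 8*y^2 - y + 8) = y - 1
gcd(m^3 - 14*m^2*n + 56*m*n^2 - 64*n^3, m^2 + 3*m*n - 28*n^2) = m - 4*n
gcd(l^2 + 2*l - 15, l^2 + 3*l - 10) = l + 5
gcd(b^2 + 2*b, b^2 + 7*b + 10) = b + 2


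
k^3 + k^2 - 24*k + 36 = (k - 3)*(k - 2)*(k + 6)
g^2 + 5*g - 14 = (g - 2)*(g + 7)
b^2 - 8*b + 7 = (b - 7)*(b - 1)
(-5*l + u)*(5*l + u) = -25*l^2 + u^2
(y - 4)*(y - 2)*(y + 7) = y^3 + y^2 - 34*y + 56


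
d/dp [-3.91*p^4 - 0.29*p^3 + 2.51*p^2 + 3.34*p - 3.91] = -15.64*p^3 - 0.87*p^2 + 5.02*p + 3.34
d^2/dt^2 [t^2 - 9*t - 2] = 2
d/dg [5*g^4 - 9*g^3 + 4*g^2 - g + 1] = 20*g^3 - 27*g^2 + 8*g - 1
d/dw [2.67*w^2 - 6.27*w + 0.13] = 5.34*w - 6.27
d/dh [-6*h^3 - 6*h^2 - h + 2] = -18*h^2 - 12*h - 1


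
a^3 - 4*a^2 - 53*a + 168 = (a - 8)*(a - 3)*(a + 7)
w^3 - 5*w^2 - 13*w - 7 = (w - 7)*(w + 1)^2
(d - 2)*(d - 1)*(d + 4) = d^3 + d^2 - 10*d + 8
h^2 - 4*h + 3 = (h - 3)*(h - 1)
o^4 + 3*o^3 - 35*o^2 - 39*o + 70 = (o - 5)*(o - 1)*(o + 2)*(o + 7)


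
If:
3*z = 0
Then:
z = 0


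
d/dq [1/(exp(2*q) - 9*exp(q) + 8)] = (9 - 2*exp(q))*exp(q)/(exp(2*q) - 9*exp(q) + 8)^2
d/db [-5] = 0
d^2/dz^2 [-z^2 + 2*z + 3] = -2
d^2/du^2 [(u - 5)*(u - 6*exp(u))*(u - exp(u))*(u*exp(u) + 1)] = u^4*exp(u) - 28*u^3*exp(2*u) + 3*u^3*exp(u) + 54*u^2*exp(3*u) + 56*u^2*exp(2*u) - 25*u^2*exp(u) - 198*u*exp(3*u) + 262*u*exp(2*u) - 23*u*exp(u) + 6*u - 168*exp(3*u) - 26*exp(2*u) + 56*exp(u) - 10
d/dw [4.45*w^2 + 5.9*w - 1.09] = 8.9*w + 5.9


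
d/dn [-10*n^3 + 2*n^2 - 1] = 2*n*(2 - 15*n)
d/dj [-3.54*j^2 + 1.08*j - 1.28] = 1.08 - 7.08*j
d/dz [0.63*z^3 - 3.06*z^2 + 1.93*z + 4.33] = 1.89*z^2 - 6.12*z + 1.93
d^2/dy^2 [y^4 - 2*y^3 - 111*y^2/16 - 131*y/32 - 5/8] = 12*y^2 - 12*y - 111/8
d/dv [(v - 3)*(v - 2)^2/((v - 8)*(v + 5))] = (v^4 - 6*v^3 - 115*v^2 + 584*v - 676)/(v^4 - 6*v^3 - 71*v^2 + 240*v + 1600)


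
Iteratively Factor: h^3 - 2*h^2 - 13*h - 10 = (h + 2)*(h^2 - 4*h - 5) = (h + 1)*(h + 2)*(h - 5)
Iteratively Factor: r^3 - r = (r - 1)*(r^2 + r) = (r - 1)*(r + 1)*(r)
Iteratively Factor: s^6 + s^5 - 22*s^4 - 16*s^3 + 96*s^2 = (s)*(s^5 + s^4 - 22*s^3 - 16*s^2 + 96*s) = s*(s - 2)*(s^4 + 3*s^3 - 16*s^2 - 48*s) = s^2*(s - 2)*(s^3 + 3*s^2 - 16*s - 48) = s^2*(s - 2)*(s + 3)*(s^2 - 16) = s^2*(s - 4)*(s - 2)*(s + 3)*(s + 4)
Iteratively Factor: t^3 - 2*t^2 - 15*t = (t - 5)*(t^2 + 3*t) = t*(t - 5)*(t + 3)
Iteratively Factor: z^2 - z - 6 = (z + 2)*(z - 3)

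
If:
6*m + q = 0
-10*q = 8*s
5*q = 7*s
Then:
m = 0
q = 0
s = 0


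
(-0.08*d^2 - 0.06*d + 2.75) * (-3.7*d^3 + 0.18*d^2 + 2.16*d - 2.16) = 0.296*d^5 + 0.2076*d^4 - 10.3586*d^3 + 0.5382*d^2 + 6.0696*d - 5.94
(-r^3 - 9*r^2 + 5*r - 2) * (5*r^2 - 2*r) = -5*r^5 - 43*r^4 + 43*r^3 - 20*r^2 + 4*r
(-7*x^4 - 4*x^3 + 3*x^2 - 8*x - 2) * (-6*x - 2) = 42*x^5 + 38*x^4 - 10*x^3 + 42*x^2 + 28*x + 4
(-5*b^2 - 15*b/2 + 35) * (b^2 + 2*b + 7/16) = -5*b^4 - 35*b^3/2 + 285*b^2/16 + 2135*b/32 + 245/16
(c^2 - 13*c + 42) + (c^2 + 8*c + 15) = 2*c^2 - 5*c + 57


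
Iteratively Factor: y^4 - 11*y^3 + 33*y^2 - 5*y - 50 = (y - 2)*(y^3 - 9*y^2 + 15*y + 25) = (y - 5)*(y - 2)*(y^2 - 4*y - 5) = (y - 5)*(y - 2)*(y + 1)*(y - 5)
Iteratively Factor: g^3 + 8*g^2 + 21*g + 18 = (g + 3)*(g^2 + 5*g + 6) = (g + 2)*(g + 3)*(g + 3)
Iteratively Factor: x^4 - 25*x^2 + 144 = (x - 3)*(x^3 + 3*x^2 - 16*x - 48) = (x - 3)*(x + 3)*(x^2 - 16) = (x - 3)*(x + 3)*(x + 4)*(x - 4)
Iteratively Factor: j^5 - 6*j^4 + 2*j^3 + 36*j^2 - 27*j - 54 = (j + 2)*(j^4 - 8*j^3 + 18*j^2 - 27) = (j - 3)*(j + 2)*(j^3 - 5*j^2 + 3*j + 9) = (j - 3)*(j + 1)*(j + 2)*(j^2 - 6*j + 9) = (j - 3)^2*(j + 1)*(j + 2)*(j - 3)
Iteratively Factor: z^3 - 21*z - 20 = (z + 4)*(z^2 - 4*z - 5) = (z + 1)*(z + 4)*(z - 5)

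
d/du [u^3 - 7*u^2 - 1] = u*(3*u - 14)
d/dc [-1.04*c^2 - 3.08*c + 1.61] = -2.08*c - 3.08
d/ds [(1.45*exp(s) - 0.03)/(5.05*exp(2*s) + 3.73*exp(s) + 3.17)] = (-7.3225*exp(2*s) + 0.303*exp(s) + 4.7084)*exp(s)/(25.5025*exp(4*s) + 37.673*exp(3*s) + 45.9299*exp(2*s) + 23.6482*exp(s) + 10.0489)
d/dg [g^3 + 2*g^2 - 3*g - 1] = 3*g^2 + 4*g - 3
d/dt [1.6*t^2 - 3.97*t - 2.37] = 3.2*t - 3.97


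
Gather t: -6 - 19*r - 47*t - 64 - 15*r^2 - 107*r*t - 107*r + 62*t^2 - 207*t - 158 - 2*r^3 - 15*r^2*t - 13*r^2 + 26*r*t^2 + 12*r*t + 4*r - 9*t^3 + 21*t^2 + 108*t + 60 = -2*r^3 - 28*r^2 - 122*r - 9*t^3 + t^2*(26*r + 83) + t*(-15*r^2 - 95*r - 146) - 168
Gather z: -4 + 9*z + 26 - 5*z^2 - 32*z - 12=-5*z^2 - 23*z + 10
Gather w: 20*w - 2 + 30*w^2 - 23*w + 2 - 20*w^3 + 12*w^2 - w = -20*w^3 + 42*w^2 - 4*w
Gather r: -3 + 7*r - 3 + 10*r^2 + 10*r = 10*r^2 + 17*r - 6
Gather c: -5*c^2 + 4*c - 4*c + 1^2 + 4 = 5 - 5*c^2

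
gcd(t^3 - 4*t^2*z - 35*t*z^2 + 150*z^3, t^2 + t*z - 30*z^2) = -t^2 - t*z + 30*z^2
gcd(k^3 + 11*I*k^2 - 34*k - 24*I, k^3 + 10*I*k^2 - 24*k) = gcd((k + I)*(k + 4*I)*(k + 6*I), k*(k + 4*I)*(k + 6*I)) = k^2 + 10*I*k - 24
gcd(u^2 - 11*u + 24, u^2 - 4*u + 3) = u - 3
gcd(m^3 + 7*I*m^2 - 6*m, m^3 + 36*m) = m^2 + 6*I*m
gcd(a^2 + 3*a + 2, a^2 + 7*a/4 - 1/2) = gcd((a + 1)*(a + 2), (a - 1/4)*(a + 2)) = a + 2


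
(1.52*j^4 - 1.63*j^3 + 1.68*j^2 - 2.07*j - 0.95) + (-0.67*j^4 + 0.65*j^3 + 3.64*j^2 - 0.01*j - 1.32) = 0.85*j^4 - 0.98*j^3 + 5.32*j^2 - 2.08*j - 2.27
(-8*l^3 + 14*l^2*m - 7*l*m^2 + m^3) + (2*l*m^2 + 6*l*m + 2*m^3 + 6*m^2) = -8*l^3 + 14*l^2*m - 5*l*m^2 + 6*l*m + 3*m^3 + 6*m^2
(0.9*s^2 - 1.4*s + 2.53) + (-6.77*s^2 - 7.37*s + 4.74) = -5.87*s^2 - 8.77*s + 7.27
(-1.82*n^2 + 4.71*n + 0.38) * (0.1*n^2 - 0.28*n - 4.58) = -0.182*n^4 + 0.9806*n^3 + 7.0548*n^2 - 21.6782*n - 1.7404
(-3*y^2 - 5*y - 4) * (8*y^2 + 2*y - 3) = -24*y^4 - 46*y^3 - 33*y^2 + 7*y + 12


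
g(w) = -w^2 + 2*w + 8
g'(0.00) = 2.00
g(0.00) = 8.00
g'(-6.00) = 14.00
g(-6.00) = -40.00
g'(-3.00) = 8.00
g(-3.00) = -7.00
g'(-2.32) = 6.64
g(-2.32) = -2.02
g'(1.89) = -1.78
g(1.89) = 8.21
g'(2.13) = -2.26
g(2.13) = 7.72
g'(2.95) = -3.90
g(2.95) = 5.20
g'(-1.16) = 4.32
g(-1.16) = 4.33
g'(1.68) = -1.36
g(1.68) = 8.54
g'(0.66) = 0.68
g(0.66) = 8.88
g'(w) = 2 - 2*w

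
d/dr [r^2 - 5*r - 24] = 2*r - 5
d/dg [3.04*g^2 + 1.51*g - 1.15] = 6.08*g + 1.51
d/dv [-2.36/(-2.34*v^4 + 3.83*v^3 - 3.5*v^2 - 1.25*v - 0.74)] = (-22.0896*v^3 + 27.1164*v^2 - 16.52*v - 2.95)/(2.34*v^4 - 3.83*v^3 + 3.5*v^2 + 1.25*v + 0.74)^2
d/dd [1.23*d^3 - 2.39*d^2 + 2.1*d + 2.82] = 3.69*d^2 - 4.78*d + 2.1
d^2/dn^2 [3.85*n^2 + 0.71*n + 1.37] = 7.70000000000000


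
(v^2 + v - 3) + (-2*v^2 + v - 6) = -v^2 + 2*v - 9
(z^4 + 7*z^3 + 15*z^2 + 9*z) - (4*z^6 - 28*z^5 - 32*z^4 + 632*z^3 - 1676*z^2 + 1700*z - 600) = -4*z^6 + 28*z^5 + 33*z^4 - 625*z^3 + 1691*z^2 - 1691*z + 600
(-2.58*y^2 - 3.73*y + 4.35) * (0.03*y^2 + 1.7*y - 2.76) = -0.0774*y^4 - 4.4979*y^3 + 0.910299999999999*y^2 + 17.6898*y - 12.006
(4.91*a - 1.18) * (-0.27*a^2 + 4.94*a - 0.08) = -1.3257*a^3 + 24.574*a^2 - 6.222*a + 0.0944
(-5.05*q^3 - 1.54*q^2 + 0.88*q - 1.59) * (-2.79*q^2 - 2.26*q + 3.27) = 14.0895*q^5 + 15.7096*q^4 - 15.4883*q^3 - 2.5885*q^2 + 6.471*q - 5.1993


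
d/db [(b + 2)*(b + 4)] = 2*b + 6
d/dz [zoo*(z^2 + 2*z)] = zoo*(z + 1)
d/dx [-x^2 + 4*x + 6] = 4 - 2*x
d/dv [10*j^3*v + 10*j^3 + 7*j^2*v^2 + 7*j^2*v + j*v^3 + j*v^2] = j*(10*j^2 + 14*j*v + 7*j + 3*v^2 + 2*v)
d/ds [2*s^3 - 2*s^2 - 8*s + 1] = 6*s^2 - 4*s - 8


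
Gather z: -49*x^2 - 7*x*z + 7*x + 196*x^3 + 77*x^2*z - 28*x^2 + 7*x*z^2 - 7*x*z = 196*x^3 - 77*x^2 + 7*x*z^2 + 7*x + z*(77*x^2 - 14*x)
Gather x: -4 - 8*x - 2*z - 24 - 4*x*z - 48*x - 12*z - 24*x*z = x*(-28*z - 56) - 14*z - 28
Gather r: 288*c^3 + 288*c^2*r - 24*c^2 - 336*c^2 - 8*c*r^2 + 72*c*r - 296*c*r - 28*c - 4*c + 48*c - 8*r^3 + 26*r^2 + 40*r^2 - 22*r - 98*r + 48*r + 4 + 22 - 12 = 288*c^3 - 360*c^2 + 16*c - 8*r^3 + r^2*(66 - 8*c) + r*(288*c^2 - 224*c - 72) + 14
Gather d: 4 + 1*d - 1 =d + 3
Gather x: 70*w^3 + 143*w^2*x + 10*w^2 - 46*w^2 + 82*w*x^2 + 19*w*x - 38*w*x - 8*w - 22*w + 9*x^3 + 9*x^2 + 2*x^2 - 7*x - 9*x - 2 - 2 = 70*w^3 - 36*w^2 - 30*w + 9*x^3 + x^2*(82*w + 11) + x*(143*w^2 - 19*w - 16) - 4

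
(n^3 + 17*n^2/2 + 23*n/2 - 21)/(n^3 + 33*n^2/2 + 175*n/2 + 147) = (n - 1)/(n + 7)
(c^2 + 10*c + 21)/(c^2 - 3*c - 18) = (c + 7)/(c - 6)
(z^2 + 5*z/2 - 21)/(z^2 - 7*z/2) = (z + 6)/z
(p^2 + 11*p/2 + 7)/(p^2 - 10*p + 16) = (p^2 + 11*p/2 + 7)/(p^2 - 10*p + 16)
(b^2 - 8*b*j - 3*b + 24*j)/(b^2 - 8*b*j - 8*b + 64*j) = (b - 3)/(b - 8)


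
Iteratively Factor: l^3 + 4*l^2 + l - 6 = (l - 1)*(l^2 + 5*l + 6) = (l - 1)*(l + 3)*(l + 2)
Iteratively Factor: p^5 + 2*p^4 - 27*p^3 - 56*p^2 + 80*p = (p - 5)*(p^4 + 7*p^3 + 8*p^2 - 16*p) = (p - 5)*(p + 4)*(p^3 + 3*p^2 - 4*p) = p*(p - 5)*(p + 4)*(p^2 + 3*p - 4) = p*(p - 5)*(p + 4)^2*(p - 1)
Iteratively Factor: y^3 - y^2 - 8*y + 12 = (y - 2)*(y^2 + y - 6) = (y - 2)^2*(y + 3)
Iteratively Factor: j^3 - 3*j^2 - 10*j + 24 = (j + 3)*(j^2 - 6*j + 8) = (j - 2)*(j + 3)*(j - 4)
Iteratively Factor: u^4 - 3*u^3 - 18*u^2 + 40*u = (u)*(u^3 - 3*u^2 - 18*u + 40) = u*(u - 2)*(u^2 - u - 20) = u*(u - 5)*(u - 2)*(u + 4)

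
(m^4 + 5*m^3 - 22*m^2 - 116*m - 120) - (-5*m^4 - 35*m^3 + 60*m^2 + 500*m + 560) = 6*m^4 + 40*m^3 - 82*m^2 - 616*m - 680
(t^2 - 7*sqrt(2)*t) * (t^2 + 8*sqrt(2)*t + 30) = t^4 + sqrt(2)*t^3 - 82*t^2 - 210*sqrt(2)*t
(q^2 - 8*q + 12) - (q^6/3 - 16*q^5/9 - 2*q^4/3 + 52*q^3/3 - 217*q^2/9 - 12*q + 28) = -q^6/3 + 16*q^5/9 + 2*q^4/3 - 52*q^3/3 + 226*q^2/9 + 4*q - 16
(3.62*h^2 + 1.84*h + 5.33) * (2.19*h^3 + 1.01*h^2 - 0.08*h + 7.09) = 7.9278*h^5 + 7.6858*h^4 + 13.2415*h^3 + 30.9019*h^2 + 12.6192*h + 37.7897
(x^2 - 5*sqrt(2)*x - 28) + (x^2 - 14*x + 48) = 2*x^2 - 14*x - 5*sqrt(2)*x + 20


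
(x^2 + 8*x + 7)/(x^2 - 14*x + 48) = (x^2 + 8*x + 7)/(x^2 - 14*x + 48)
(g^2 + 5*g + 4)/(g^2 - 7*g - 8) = (g + 4)/(g - 8)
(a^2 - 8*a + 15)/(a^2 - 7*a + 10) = (a - 3)/(a - 2)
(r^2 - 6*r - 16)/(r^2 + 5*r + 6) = (r - 8)/(r + 3)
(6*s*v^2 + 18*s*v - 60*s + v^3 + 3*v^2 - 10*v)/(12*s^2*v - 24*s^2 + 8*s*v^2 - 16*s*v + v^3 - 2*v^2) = (v + 5)/(2*s + v)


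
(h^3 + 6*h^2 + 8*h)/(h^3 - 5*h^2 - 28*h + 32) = h*(h + 2)/(h^2 - 9*h + 8)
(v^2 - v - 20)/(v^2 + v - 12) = (v - 5)/(v - 3)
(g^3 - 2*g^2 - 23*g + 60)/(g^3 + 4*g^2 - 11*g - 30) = (g - 4)/(g + 2)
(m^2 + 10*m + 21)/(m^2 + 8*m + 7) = (m + 3)/(m + 1)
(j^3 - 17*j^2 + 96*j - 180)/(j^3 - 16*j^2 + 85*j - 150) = (j - 6)/(j - 5)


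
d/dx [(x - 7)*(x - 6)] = 2*x - 13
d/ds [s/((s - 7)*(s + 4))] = (-s^2 - 28)/(s^4 - 6*s^3 - 47*s^2 + 168*s + 784)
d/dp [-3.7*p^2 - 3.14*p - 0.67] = -7.4*p - 3.14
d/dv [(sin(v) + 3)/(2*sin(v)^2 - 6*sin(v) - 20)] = (-6*sin(v) + cos(v)^2 - 2)*cos(v)/(2*(sin(v) - 5)^2*(sin(v) + 2)^2)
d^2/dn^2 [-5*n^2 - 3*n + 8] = -10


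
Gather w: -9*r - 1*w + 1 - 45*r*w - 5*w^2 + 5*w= -9*r - 5*w^2 + w*(4 - 45*r) + 1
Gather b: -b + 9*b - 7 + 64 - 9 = 8*b + 48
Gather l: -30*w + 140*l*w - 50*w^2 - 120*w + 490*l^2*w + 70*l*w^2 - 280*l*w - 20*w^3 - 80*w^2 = 490*l^2*w + l*(70*w^2 - 140*w) - 20*w^3 - 130*w^2 - 150*w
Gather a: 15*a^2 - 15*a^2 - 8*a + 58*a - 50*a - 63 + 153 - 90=0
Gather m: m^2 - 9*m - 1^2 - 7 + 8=m^2 - 9*m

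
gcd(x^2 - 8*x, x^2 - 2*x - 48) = x - 8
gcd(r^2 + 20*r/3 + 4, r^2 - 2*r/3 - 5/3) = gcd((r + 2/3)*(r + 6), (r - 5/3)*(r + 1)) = 1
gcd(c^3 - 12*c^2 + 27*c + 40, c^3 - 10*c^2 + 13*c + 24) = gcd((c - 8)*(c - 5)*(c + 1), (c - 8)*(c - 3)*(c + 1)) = c^2 - 7*c - 8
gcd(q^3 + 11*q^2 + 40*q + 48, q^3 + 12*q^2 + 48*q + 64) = q^2 + 8*q + 16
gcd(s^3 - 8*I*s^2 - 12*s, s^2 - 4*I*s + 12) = s - 6*I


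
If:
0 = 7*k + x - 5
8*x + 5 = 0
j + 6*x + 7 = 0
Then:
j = -13/4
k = 45/56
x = -5/8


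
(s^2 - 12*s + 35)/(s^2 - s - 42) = (s - 5)/(s + 6)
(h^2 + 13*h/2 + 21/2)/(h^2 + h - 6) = (h + 7/2)/(h - 2)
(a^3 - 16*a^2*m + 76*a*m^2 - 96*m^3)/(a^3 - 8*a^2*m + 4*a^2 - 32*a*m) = (a^2 - 8*a*m + 12*m^2)/(a*(a + 4))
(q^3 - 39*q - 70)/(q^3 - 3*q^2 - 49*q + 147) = (q^2 + 7*q + 10)/(q^2 + 4*q - 21)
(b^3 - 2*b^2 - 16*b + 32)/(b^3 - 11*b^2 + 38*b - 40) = (b + 4)/(b - 5)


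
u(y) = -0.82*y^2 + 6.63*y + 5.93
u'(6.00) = -3.21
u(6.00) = 16.19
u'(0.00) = 6.63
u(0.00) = 5.93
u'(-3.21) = 11.89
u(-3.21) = -23.80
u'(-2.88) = 11.35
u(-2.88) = -19.97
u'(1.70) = 3.84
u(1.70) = 14.83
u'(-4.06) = 13.29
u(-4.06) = -34.50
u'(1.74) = 3.78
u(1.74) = 14.98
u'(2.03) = 3.30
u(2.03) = 16.01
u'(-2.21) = 10.25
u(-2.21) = -12.73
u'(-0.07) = 6.74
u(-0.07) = 5.46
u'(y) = 6.63 - 1.64*y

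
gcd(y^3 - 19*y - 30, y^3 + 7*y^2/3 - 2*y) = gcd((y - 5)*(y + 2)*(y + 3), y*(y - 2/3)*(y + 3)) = y + 3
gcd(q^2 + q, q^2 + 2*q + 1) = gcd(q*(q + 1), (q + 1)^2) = q + 1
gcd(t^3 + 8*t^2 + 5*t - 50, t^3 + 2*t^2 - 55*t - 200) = t^2 + 10*t + 25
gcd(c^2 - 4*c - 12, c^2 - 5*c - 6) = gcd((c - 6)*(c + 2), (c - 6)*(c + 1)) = c - 6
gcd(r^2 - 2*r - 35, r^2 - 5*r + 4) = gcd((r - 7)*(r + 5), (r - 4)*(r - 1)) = 1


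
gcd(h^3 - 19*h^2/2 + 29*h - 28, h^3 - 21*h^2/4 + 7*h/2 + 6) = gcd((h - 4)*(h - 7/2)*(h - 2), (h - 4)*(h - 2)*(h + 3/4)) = h^2 - 6*h + 8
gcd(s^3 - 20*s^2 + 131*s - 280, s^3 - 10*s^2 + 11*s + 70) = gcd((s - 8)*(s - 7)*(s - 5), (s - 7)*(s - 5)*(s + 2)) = s^2 - 12*s + 35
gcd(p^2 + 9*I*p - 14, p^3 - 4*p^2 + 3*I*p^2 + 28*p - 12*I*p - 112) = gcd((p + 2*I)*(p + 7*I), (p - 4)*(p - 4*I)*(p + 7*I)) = p + 7*I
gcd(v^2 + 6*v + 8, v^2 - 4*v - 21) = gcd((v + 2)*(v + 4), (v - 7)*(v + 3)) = 1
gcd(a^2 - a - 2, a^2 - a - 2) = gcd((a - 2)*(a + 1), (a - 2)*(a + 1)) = a^2 - a - 2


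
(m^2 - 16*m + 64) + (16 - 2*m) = m^2 - 18*m + 80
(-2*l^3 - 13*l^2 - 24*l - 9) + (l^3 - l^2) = -l^3 - 14*l^2 - 24*l - 9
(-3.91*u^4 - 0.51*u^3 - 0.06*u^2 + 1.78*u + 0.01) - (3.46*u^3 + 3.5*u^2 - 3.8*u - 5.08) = -3.91*u^4 - 3.97*u^3 - 3.56*u^2 + 5.58*u + 5.09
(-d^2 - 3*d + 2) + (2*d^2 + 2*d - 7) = d^2 - d - 5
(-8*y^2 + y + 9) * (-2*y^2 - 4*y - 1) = 16*y^4 + 30*y^3 - 14*y^2 - 37*y - 9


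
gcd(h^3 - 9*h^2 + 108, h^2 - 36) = h - 6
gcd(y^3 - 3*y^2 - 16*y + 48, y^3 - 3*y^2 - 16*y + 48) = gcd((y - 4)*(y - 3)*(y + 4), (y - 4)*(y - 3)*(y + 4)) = y^3 - 3*y^2 - 16*y + 48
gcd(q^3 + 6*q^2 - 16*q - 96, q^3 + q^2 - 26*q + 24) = q^2 + 2*q - 24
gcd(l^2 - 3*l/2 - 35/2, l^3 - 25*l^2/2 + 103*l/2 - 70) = l - 5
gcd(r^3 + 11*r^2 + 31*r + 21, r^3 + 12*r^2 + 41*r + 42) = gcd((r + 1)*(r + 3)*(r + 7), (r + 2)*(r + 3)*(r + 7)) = r^2 + 10*r + 21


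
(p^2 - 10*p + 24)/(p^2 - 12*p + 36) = (p - 4)/(p - 6)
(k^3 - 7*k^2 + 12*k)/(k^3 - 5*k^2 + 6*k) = (k - 4)/(k - 2)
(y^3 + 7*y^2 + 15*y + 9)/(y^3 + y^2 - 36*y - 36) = (y^2 + 6*y + 9)/(y^2 - 36)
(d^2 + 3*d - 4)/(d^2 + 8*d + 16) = (d - 1)/(d + 4)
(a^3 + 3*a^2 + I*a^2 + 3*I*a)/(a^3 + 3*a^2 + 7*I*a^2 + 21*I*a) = (a + I)/(a + 7*I)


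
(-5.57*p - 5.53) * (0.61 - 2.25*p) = 12.5325*p^2 + 9.0448*p - 3.3733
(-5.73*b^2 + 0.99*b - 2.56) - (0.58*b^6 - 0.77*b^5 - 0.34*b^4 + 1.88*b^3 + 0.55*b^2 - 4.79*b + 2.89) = -0.58*b^6 + 0.77*b^5 + 0.34*b^4 - 1.88*b^3 - 6.28*b^2 + 5.78*b - 5.45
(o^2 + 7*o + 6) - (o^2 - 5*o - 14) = 12*o + 20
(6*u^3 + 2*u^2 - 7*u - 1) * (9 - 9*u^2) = -54*u^5 - 18*u^4 + 117*u^3 + 27*u^2 - 63*u - 9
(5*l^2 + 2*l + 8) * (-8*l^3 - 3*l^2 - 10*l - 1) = -40*l^5 - 31*l^4 - 120*l^3 - 49*l^2 - 82*l - 8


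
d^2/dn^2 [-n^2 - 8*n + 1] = -2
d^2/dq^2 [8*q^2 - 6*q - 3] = 16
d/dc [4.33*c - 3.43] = 4.33000000000000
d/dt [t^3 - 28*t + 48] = 3*t^2 - 28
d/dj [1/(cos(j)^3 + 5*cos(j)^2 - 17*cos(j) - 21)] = (3*cos(j)^2 + 10*cos(j) - 17)*sin(j)/(cos(j)^3 + 5*cos(j)^2 - 17*cos(j) - 21)^2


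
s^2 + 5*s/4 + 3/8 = (s + 1/2)*(s + 3/4)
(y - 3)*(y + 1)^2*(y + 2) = y^4 + y^3 - 7*y^2 - 13*y - 6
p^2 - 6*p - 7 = (p - 7)*(p + 1)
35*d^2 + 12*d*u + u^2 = (5*d + u)*(7*d + u)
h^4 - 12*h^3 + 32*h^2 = h^2*(h - 8)*(h - 4)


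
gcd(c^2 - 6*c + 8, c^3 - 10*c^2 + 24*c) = c - 4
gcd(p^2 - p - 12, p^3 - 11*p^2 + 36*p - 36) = 1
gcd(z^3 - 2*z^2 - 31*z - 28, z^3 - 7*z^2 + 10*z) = 1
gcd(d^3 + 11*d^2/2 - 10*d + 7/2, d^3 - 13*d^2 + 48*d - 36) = d - 1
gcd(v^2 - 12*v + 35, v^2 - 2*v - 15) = v - 5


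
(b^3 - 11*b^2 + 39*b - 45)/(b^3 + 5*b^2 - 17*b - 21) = (b^2 - 8*b + 15)/(b^2 + 8*b + 7)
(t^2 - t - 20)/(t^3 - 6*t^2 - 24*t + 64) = (t - 5)/(t^2 - 10*t + 16)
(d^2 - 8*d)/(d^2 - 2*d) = (d - 8)/(d - 2)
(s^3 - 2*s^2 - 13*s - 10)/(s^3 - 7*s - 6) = (s - 5)/(s - 3)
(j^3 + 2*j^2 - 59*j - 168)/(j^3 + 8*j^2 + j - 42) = (j - 8)/(j - 2)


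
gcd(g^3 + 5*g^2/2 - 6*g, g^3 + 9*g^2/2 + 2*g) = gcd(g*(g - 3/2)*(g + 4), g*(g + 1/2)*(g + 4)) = g^2 + 4*g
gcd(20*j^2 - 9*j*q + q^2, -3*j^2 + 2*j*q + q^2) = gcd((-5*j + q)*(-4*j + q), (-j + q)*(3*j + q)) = 1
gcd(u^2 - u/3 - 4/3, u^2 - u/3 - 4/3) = u^2 - u/3 - 4/3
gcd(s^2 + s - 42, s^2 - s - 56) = s + 7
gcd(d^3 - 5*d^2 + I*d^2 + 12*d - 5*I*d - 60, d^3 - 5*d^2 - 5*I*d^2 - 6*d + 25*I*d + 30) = d^2 + d*(-5 - 3*I) + 15*I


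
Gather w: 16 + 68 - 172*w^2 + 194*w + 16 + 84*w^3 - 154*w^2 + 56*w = 84*w^3 - 326*w^2 + 250*w + 100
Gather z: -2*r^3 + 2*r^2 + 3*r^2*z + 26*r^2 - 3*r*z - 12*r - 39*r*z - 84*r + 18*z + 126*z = -2*r^3 + 28*r^2 - 96*r + z*(3*r^2 - 42*r + 144)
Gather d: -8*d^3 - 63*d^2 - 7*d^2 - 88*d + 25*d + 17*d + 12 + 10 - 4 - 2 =-8*d^3 - 70*d^2 - 46*d + 16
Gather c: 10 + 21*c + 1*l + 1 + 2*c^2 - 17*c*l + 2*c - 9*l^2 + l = 2*c^2 + c*(23 - 17*l) - 9*l^2 + 2*l + 11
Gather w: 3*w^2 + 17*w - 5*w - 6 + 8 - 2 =3*w^2 + 12*w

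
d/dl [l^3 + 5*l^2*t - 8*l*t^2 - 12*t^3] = 3*l^2 + 10*l*t - 8*t^2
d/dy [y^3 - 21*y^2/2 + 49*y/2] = 3*y^2 - 21*y + 49/2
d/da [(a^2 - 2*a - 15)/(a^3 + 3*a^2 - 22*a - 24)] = (-a^4 + 4*a^3 + 29*a^2 + 42*a - 282)/(a^6 + 6*a^5 - 35*a^4 - 180*a^3 + 340*a^2 + 1056*a + 576)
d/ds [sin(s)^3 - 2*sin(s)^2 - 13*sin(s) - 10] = (3*sin(s)^2 - 4*sin(s) - 13)*cos(s)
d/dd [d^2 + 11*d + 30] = 2*d + 11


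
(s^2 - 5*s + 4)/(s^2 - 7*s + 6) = (s - 4)/(s - 6)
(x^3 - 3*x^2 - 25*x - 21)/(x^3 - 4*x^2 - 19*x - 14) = (x + 3)/(x + 2)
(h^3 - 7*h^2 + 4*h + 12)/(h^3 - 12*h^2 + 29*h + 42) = (h - 2)/(h - 7)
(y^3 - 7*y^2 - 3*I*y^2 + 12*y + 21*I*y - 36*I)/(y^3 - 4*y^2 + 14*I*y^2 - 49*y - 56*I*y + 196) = (y^2 - 3*y*(1 + I) + 9*I)/(y^2 + 14*I*y - 49)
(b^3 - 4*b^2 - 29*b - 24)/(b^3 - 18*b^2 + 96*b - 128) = (b^2 + 4*b + 3)/(b^2 - 10*b + 16)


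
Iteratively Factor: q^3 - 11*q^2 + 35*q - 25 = (q - 5)*(q^2 - 6*q + 5) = (q - 5)*(q - 1)*(q - 5)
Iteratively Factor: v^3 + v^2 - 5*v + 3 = (v + 3)*(v^2 - 2*v + 1) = (v - 1)*(v + 3)*(v - 1)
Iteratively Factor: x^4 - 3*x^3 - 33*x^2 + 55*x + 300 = (x - 5)*(x^3 + 2*x^2 - 23*x - 60) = (x - 5)*(x + 4)*(x^2 - 2*x - 15) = (x - 5)*(x + 3)*(x + 4)*(x - 5)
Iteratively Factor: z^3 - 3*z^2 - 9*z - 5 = (z - 5)*(z^2 + 2*z + 1) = (z - 5)*(z + 1)*(z + 1)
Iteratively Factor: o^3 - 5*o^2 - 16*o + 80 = (o - 4)*(o^2 - o - 20) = (o - 5)*(o - 4)*(o + 4)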